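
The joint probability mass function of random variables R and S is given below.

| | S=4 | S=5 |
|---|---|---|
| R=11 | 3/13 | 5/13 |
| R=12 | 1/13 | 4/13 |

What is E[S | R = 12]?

P(R = 12) = 5/13.
Σ S·P over the event = 4·(1/13) + 5·(4/13) = 24/13.
E[S | R = 12] = (24/13) / (5/13) = 24/5.

24/5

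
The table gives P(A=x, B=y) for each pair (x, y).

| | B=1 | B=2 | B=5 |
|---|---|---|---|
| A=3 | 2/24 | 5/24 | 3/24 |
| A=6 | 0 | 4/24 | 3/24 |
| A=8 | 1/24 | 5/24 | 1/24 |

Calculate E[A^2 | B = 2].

P(B = 2) = 7/12.
Σ A^2·P over the event = 9·(5/24) + 36·(4/24) + 64·(5/24) = 509/24.
E[A^2 | B = 2] = (509/24) / (7/12) = 509/14.

509/14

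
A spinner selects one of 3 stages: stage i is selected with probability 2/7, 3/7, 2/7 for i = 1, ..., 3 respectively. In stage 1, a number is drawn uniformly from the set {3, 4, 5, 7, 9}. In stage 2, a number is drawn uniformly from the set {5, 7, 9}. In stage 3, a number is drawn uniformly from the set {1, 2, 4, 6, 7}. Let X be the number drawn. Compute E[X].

E[X | stage 1] = (3+4+5+7+9)/5 = 28/5.
E[X | stage 2] = (5+7+9)/3 = 7.
E[X | stage 3] = (1+2+4+6+7)/5 = 4.
By the law of total expectation,
E[X] = (2/7)·(28/5) + (3/7)·(7) + (2/7)·(4) = 201/35.

201/35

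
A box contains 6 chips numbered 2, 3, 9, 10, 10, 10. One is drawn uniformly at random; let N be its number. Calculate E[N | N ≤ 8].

5/2

P(N ≤ 8) = 1/3.
Σ over the event: 2·1/6 + 3·1/6 = 5/6.
E[N | N ≤ 8] = (5/6) / (1/3) = 5/2.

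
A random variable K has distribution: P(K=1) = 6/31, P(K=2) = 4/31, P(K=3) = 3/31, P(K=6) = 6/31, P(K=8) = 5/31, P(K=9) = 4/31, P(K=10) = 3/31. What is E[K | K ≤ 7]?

59/19

P(K ≤ 7) = 19/31.
Σ over the event: 1·6/31 + 2·4/31 + 3·3/31 + 6·6/31 = 59/31.
E[K | K ≤ 7] = (59/31) / (19/31) = 59/19.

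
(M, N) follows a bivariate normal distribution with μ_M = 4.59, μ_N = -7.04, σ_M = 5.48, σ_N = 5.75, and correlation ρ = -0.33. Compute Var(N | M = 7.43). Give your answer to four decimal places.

Var(N | M=x) = (1 − ρ²)·σ_N².
Var(N | M=7.43) = (5.75)²·(1 − (-0.33)²) = 33.0625·0.8911 = 29.4620.

29.4620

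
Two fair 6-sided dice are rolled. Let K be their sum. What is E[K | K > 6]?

P(K > 6) = 7/12.
Σ over the event: 7·1/6 + 8·5/36 + 9·1/9 + 10·1/12 + 11·1/18 + 12·1/36 = 91/18.
E[K | K > 6] = (91/18) / (7/12) = 26/3.

26/3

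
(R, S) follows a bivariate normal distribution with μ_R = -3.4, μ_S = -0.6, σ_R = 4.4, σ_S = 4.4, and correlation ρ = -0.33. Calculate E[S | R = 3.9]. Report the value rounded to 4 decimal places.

The regression of S on R has slope ρ·σ_S/σ_R and passes through (μ_R, μ_S).
E[S | R=3.9] = -0.6 + (-0.33)·(4.4/4.4)·(3.9 − (-3.4)) = -0.6 + (-0.33)·(7.3) = -3.0090.

-3.0090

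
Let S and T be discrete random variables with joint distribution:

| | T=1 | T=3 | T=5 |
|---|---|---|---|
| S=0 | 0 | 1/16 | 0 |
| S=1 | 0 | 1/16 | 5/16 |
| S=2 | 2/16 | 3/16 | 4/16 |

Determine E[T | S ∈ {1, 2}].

P(S ∈ {1, 2}) = 15/16.
Σ T·P over the event = 3·(1/16) + 5·(5/16) + 1·(2/16) + 3·(3/16) + 5·(4/16) = 59/16.
E[T | S ∈ {1, 2}] = (59/16) / (15/16) = 59/15.

59/15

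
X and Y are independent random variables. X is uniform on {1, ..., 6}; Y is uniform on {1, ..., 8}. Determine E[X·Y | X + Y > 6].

P(X + Y > 6) = 11/16.
Summing XY·P(x,y) over outcomes with X + Y > 6 gives 343/24.
E[X·Y | X + Y > 6] = (343/24) / (11/16) = 686/33.

686/33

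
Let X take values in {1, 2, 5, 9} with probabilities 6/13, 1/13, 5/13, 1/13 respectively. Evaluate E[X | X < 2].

1

P(X < 2) = 6/13.
Σ over the event: 1·6/13 = 6/13.
E[X | X < 2] = (6/13) / (6/13) = 1.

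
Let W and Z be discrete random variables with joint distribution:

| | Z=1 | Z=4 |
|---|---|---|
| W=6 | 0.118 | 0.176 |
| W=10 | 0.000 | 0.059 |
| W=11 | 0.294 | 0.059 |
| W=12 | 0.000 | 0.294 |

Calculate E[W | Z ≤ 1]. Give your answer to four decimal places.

9.5680

P(Z ≤ 1) = 0.412.
Σ W·P over the event = 6·(0.118) + 11·(0.294) = 3.942.
E[W | Z ≤ 1] = (3.942) / (0.412) = 9.5680.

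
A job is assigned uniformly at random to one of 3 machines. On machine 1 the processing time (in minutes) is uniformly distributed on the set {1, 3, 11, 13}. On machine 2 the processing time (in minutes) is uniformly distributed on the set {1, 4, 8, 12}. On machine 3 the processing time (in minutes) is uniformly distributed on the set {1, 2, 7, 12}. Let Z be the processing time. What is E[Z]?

E[Z | machine 1] = (1+3+11+13)/4 = 7.
E[Z | machine 2] = (1+4+8+12)/4 = 25/4.
E[Z | machine 3] = (1+2+7+12)/4 = 11/2.
E[Z] = (1/3)·(7) + (1/3)·(25/4) + (1/3)·(11/2) = 25/4.

25/4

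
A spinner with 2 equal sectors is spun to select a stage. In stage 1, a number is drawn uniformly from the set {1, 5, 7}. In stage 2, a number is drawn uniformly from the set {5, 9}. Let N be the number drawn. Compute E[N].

17/3

E[N | stage 1] = (1+5+7)/3 = 13/3.
E[N | stage 2] = (5+9)/2 = 7.
By the law of total expectation,
E[N] = (1/2)·(13/3) + (1/2)·(7) = 17/3.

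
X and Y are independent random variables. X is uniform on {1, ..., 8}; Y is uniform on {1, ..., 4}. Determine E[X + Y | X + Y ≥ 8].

P(X + Y ≥ 8) = 7/16.
Summing (X+Y)·P(x,y) over outcomes with X + Y ≥ 8 gives 33/8.
E[X + Y | X + Y ≥ 8] = (33/8) / (7/16) = 66/7.

66/7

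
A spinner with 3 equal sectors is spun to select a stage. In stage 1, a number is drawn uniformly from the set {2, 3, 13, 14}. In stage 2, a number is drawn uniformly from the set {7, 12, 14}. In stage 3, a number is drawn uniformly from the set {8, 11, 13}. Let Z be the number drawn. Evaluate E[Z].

89/9

E[Z | stage 1] = (2+3+13+14)/4 = 8.
E[Z | stage 2] = (7+12+14)/3 = 11.
E[Z | stage 3] = (8+11+13)/3 = 32/3.
By the law of total expectation,
E[Z] = (1/3)·(8) + (1/3)·(11) + (1/3)·(32/3) = 89/9.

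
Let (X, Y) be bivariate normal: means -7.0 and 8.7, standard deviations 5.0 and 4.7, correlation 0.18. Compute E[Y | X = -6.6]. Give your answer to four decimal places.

For a bivariate normal, E[Y | X=x] = μ_Y + ρ·(σ_Y/σ_X)·(x − μ_X).
E[Y | X=-6.6] = 8.7 + (0.18)·(4.7/5.0)·(-6.6 − (-7.0)) = 8.7 + (0.1692)·(0.4) = 8.7677.

8.7677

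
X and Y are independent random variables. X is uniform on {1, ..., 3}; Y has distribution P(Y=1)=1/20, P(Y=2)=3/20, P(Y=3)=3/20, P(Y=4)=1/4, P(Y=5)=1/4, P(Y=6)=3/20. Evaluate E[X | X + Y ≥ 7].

P(X + Y ≥ 7) = 2/5.
Summing X·P(x,y) over outcomes with X + Y ≥ 7 gives 29/30.
E[X | X + Y ≥ 7] = (29/30) / (2/5) = 29/12.

29/12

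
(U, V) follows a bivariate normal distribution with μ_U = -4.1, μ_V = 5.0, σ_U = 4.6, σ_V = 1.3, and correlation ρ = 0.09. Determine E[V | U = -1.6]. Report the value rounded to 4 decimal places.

5.0636

The regression of V on U has slope ρ·σ_V/σ_U and passes through (μ_U, μ_V).
E[V | U=-1.6] = 5.0 + (0.09)·(1.3/4.6)·(-1.6 − (-4.1)) = 5.0 + (0.025435)·(2.5) = 5.0636.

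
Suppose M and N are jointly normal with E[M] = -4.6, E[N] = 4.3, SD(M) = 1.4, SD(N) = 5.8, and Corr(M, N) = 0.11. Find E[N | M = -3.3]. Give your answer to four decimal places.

E[N | M=x] = μ_N + ρ(σ_N/σ_M)(x − μ_M) for jointly normal variables.
E[N | M=-3.3] = 4.3 + (0.11)·(5.8/1.4)·(-3.3 − (-4.6)) = 4.3 + (0.45571)·(1.3) = 4.8924.

4.8924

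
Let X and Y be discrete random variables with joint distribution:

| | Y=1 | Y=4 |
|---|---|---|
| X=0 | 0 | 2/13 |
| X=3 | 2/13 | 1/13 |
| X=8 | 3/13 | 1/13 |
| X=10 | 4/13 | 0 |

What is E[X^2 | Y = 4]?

73/4

P(Y = 4) = 4/13.
Σ X^2·P over the event = 0·(2/13) + 9·(1/13) + 64·(1/13) = 73/13.
E[X^2 | Y = 4] = (73/13) / (4/13) = 73/4.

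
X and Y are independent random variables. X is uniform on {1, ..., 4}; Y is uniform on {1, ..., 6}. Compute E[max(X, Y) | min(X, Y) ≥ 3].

37/8

Outcomes with min(X, Y) ≥ 3: (3,3), (3,4), (3,5), (3,6), (4,3), (4,4), (4,5), (4,6), each with probability 1/24.
E[max(X, Y) | min(X, Y) ≥ 3] = (3 + 4 + 5 + 6 + 4 + 4 + 5 + 6) / 8 = 37/8.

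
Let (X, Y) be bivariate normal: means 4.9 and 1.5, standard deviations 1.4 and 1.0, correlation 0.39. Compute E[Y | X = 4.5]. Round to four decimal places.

1.3886

The regression of Y on X has slope ρ·σ_Y/σ_X and passes through (μ_X, μ_Y).
E[Y | X=4.5] = 1.5 + (0.39)·(1.0/1.4)·(4.5 − (4.9)) = 1.5 + (0.27857)·(-0.4) = 1.3886.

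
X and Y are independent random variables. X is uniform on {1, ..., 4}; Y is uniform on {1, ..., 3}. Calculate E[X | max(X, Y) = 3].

12/5

Outcomes with max(X, Y) = 3: (1,3), (2,3), (3,1), (3,2), (3,3), each with probability 1/12.
E[X | max(X, Y) = 3] = (1 + 2 + 3 + 3 + 3) / 5 = 12/5.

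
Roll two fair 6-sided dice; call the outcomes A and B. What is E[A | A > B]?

P(A > B) = 5/12.
Summing A·P(x,y) over outcomes with A > B gives 35/18.
E[A | A > B] = (35/18) / (5/12) = 14/3.

14/3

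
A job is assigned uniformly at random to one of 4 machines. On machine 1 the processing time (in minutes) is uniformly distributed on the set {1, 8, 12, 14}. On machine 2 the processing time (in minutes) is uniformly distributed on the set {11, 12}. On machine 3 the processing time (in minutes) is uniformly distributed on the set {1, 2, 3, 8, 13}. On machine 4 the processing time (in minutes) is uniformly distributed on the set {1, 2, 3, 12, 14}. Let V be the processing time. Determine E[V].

E[V | machine 1] = (1+8+12+14)/4 = 35/4.
E[V | machine 2] = (11+12)/2 = 23/2.
E[V | machine 3] = (1+2+3+8+13)/5 = 27/5.
E[V | machine 4] = (1+2+3+12+14)/5 = 32/5.
By the law of total expectation,
E[V] = (1/4)·(35/4) + (1/4)·(23/2) + (1/4)·(27/5) + (1/4)·(32/5) = 641/80.

641/80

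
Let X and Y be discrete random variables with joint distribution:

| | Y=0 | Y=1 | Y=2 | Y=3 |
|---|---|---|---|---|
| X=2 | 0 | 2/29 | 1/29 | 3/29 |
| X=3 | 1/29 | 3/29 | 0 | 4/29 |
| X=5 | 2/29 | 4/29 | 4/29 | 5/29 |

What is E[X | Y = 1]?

11/3

P(Y = 1) = 9/29.
Σ X·P over the event = 2·(2/29) + 3·(3/29) + 5·(4/29) = 33/29.
E[X | Y = 1] = (33/29) / (9/29) = 11/3.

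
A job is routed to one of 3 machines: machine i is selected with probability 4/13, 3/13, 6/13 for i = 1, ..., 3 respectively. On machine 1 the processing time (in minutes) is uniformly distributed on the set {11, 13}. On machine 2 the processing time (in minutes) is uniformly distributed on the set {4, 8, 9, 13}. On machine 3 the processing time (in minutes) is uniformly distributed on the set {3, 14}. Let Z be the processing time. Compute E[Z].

E[Z | machine 1] = (11+13)/2 = 12.
E[Z | machine 2] = (4+8+9+13)/4 = 17/2.
E[Z | machine 3] = (3+14)/2 = 17/2.
E[Z] = (4/13)·(12) + (3/13)·(17/2) + (6/13)·(17/2) = 249/26.

249/26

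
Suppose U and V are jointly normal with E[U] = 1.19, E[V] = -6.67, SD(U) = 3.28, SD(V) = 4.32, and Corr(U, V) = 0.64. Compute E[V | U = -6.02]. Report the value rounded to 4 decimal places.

The regression of V on U has slope ρ·σ_V/σ_U and passes through (μ_U, μ_V).
E[V | U=-6.02] = -6.67 + (0.64)·(4.32/3.28)·(-6.02 − (1.19)) = -6.67 + (0.84293)·(-7.21) = -12.7475.

-12.7475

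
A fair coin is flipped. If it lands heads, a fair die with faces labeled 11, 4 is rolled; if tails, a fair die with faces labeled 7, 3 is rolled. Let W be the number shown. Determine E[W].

25/4

E[W | heads] = (11+4)/2 = 15/2.
E[W | tails] = (7+3)/2 = 5.
By the law of total expectation,
E[W] = (1/2)·(15/2) + (1/2)·(5) = 25/4.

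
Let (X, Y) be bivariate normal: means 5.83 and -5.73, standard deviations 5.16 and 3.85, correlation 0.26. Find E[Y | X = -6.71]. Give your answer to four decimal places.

The regression of Y on X has slope ρ·σ_Y/σ_X and passes through (μ_X, μ_Y).
E[Y | X=-6.71] = -5.73 + (0.26)·(3.85/5.16)·(-6.71 − (5.83)) = -5.73 + (0.193992)·(-12.54) = -8.1627.

-8.1627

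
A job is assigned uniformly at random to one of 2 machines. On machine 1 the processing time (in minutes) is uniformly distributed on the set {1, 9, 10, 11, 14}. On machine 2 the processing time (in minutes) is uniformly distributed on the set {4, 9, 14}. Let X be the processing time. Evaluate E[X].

9

E[X | machine 1] = (1+9+10+11+14)/5 = 9.
E[X | machine 2] = (4+9+14)/3 = 9.
E[X] = (1/2)·(9) + (1/2)·(9) = 9.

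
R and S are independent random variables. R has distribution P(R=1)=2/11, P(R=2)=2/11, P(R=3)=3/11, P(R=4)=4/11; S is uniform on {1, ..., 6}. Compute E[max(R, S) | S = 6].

P(S = 6) = 1/6.
Summing max(R,S)·P(x,y) over outcomes with S = 6 gives 1.
E[max(R, S) | S = 6] = (1) / (1/6) = 6.

6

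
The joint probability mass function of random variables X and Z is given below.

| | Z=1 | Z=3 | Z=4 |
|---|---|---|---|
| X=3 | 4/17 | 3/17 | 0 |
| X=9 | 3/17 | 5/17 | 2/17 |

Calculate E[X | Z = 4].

9

P(Z = 4) = 2/17.
Summing X·P(X=x,Z=y) over the conditioning event gives 18/17.
E[X | Z = 4] = (18/17) / (2/17) = 9.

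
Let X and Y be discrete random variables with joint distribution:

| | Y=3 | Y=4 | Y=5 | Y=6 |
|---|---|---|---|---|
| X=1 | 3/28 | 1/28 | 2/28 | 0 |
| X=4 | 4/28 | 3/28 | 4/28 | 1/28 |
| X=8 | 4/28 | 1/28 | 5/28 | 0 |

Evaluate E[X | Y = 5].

P(Y = 5) = 11/28.
Σ X·P over the event = 1·(2/28) + 4·(4/28) + 8·(5/28) = 29/14.
E[X | Y = 5] = (29/14) / (11/28) = 58/11.

58/11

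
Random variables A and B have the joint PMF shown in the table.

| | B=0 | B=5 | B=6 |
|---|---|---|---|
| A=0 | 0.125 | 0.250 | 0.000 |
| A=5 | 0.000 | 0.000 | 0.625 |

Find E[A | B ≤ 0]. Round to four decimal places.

P(B ≤ 0) = 0.125.
Σ A·P over the event = 0·(0.125) = 0.000.
E[A | B ≤ 0] = (0.000) / (0.125) = 0.0000.

0.0000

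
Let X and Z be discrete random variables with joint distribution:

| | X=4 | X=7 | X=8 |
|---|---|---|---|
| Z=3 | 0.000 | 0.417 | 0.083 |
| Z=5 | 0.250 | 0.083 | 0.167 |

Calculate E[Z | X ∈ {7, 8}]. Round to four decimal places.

3.6667

P(X ∈ {7, 8}) = 0.750.
Σ Z·P over the event = 3·(0.417) + 5·(0.083) + 3·(0.083) + 5·(0.167) = 2.750.
E[Z | X ∈ {7, 8}] = (2.750) / (0.750) = 3.6667.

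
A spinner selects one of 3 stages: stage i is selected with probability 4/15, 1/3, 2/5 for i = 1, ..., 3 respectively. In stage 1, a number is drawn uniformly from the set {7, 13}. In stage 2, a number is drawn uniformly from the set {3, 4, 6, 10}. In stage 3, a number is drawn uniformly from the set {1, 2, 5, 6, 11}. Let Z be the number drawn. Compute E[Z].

79/12

E[Z | stage 1] = (7+13)/2 = 10.
E[Z | stage 2] = (3+4+6+10)/4 = 23/4.
E[Z | stage 3] = (1+2+5+6+11)/5 = 5.
E[Z] = (4/15)·(10) + (1/3)·(23/4) + (2/5)·(5) = 79/12.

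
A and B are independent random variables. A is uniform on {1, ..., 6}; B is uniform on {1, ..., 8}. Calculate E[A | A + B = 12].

5

Outcomes with A + B = 12: (4,8), (5,7), (6,6), each with probability 1/48.
E[A | A + B = 12] = (4 + 5 + 6) / 3 = 5.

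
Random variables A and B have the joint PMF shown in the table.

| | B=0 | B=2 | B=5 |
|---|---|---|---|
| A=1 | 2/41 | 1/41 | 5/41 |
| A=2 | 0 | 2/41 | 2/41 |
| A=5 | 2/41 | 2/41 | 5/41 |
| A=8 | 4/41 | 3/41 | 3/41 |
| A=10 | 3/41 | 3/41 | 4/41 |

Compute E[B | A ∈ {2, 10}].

20/7

P(A ∈ {2, 10}) = 14/41.
Σ B·P over the event = 2·(2/41) + 5·(2/41) + 0·(3/41) + 2·(3/41) + 5·(4/41) = 40/41.
E[B | A ∈ {2, 10}] = (40/41) / (14/41) = 20/7.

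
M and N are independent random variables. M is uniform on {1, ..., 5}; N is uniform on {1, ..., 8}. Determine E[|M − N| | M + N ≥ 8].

P(M + N ≥ 8) = 1/2.
Summing |M−N|·P(x,y) over outcomes with M + N ≥ 8 gives 61/40.
E[|M − N| | M + N ≥ 8] = (61/40) / (1/2) = 61/20.

61/20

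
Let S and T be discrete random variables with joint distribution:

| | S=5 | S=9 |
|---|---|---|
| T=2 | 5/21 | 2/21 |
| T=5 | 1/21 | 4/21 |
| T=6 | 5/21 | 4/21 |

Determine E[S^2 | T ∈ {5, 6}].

57

P(T ∈ {5, 6}) = 2/3.
Σ S^2·P over the event = 25·(1/21) + 25·(5/21) + 81·(4/21) + 81·(4/21) = 38.
E[S^2 | T ∈ {5, 6}] = (38) / (2/3) = 57.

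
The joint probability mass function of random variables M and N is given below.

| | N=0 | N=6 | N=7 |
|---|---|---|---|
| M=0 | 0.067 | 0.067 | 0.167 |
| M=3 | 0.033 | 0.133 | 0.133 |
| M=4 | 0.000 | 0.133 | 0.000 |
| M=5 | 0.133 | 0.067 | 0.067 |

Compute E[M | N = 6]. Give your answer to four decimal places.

P(N = 6) = 0.400.
Σ M·P over the event = 0·(0.067) + 3·(0.133) + 4·(0.133) + 5·(0.067) = 1.266.
E[M | N = 6] = (1.266) / (0.400) = 3.1650.

3.1650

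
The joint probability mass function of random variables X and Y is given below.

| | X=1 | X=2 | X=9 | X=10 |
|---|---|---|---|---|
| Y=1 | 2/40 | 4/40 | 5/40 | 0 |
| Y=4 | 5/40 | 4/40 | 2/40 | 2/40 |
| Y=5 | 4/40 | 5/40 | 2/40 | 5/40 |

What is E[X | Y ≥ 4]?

133/29

P(Y ≥ 4) = 29/40.
Σ X·P over the event = 1·(5/40) + 1·(4/40) + 2·(4/40) + 2·(5/40) + 9·(2/40) + 9·(2/40) + 10·(2/40) + 10·(5/40) = 133/40.
E[X | Y ≥ 4] = (133/40) / (29/40) = 133/29.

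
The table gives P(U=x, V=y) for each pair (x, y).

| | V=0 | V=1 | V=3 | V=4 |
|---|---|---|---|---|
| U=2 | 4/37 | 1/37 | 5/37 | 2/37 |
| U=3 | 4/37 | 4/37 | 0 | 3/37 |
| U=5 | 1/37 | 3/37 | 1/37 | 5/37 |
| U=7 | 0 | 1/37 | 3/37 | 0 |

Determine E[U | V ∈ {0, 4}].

63/19

P(V ∈ {0, 4}) = 19/37.
Σ U·P over the event = 2·(4/37) + 2·(2/37) + 3·(4/37) + 3·(3/37) + 5·(1/37) + 5·(5/37) = 63/37.
E[U | V ∈ {0, 4}] = (63/37) / (19/37) = 63/19.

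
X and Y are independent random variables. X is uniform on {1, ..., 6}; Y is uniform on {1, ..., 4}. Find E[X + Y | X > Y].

P(X > Y) = 7/12.
Summing (X+Y)·P(x,y) over outcomes with X > Y gives 47/12.
E[X + Y | X > Y] = (47/12) / (7/12) = 47/7.

47/7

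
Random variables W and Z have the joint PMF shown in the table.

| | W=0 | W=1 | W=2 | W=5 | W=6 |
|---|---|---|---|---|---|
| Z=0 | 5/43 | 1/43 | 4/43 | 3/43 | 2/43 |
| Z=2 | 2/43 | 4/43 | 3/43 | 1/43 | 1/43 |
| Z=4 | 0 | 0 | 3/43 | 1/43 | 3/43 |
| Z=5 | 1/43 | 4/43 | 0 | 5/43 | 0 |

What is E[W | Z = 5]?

29/10

P(Z = 5) = 10/43.
Σ W·P over the event = 0·(1/43) + 1·(4/43) + 5·(5/43) = 29/43.
E[W | Z = 5] = (29/43) / (10/43) = 29/10.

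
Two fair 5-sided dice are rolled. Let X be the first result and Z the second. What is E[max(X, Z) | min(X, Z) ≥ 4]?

19/4

Outcomes with min(X, Z) ≥ 4: (4,4), (4,5), (5,4), (5,5), each with probability 1/25.
E[max(X, Z) | min(X, Z) ≥ 4] = (4 + 5 + 5 + 5) / 4 = 19/4.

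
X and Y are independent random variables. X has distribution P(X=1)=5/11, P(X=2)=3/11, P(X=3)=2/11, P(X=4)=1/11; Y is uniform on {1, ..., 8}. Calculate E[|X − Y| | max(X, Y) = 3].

P(max(X, Y) = 3) = 7/44.
Summing |X−Y|·P(x,y) over outcomes with max(X, Y) = 3 gives 19/88.
E[|X − Y| | max(X, Y) = 3] = (19/88) / (7/44) = 19/14.

19/14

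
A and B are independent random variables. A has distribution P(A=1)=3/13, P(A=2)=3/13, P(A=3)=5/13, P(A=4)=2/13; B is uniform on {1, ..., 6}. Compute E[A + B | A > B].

P(A > B) = 19/78.
Summing (A+B)·P(x,y) over outcomes with A > B gives 15/13.
E[A + B | A > B] = (15/13) / (19/78) = 90/19.

90/19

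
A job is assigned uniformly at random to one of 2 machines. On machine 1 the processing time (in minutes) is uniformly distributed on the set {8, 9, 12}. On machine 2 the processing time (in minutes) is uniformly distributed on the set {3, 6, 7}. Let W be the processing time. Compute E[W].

15/2

E[W | machine 1] = (8+9+12)/3 = 29/3.
E[W | machine 2] = (3+6+7)/3 = 16/3.
By the law of total expectation,
E[W] = (1/2)·(29/3) + (1/2)·(16/3) = 15/2.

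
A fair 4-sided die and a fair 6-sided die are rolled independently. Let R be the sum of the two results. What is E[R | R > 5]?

52/7

P(R > 5) = 7/12.
Σ over the event: 6·1/6 + 7·1/6 + 8·1/8 + 9·1/12 + 10·1/24 = 13/3.
E[R | R > 5] = (13/3) / (7/12) = 52/7.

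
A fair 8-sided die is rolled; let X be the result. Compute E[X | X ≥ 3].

Given X ≥ 3, X is equally likely to be any of {3, 4, 5, 6, 7, 8}.
E[X | X ≥ 3] = (3 + 4 + 5 + 6 + 7 + 8) / 6 = 11/2.

11/2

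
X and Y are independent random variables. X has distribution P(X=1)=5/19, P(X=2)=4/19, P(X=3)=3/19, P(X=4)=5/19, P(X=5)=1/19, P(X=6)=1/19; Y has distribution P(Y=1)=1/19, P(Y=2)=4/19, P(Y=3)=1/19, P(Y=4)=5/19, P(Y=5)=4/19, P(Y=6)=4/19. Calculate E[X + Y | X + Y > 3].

2369/332

P(X + Y > 3) = 332/361.
Summing (X+Y)·P(x,y) over outcomes with X + Y > 3 gives 2369/361.
E[X + Y | X + Y > 3] = (2369/361) / (332/361) = 2369/332.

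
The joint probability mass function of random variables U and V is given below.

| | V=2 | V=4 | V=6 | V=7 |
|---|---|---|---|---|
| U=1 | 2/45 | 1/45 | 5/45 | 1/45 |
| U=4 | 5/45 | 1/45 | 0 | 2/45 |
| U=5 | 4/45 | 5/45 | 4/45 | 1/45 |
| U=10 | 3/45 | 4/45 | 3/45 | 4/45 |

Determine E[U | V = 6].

55/12

P(V = 6) = 4/15.
Σ U·P over the event = 1·(5/45) + 5·(4/45) + 10·(3/45) = 11/9.
E[U | V = 6] = (11/9) / (4/15) = 55/12.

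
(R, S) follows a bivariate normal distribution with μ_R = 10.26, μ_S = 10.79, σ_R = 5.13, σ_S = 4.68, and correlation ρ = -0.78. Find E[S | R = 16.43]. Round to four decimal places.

6.3996

E[S | R=x] = μ_S + ρ(σ_S/σ_R)(x − μ_R) for jointly normal variables.
E[S | R=16.43] = 10.79 + (-0.78)·(4.68/5.13)·(16.43 − (10.26)) = 10.79 + (-0.71158)·(6.17) = 6.3996.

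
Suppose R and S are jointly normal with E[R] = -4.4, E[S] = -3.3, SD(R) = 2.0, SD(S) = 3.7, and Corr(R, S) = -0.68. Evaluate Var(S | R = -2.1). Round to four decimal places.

For a bivariate normal, Var(S | R=x) = σ_S²(1 − ρ²).
Var(S | R=-2.1) = (3.7)²·(1 − (-0.68)²) = 13.69·0.5376 = 7.3597.

7.3597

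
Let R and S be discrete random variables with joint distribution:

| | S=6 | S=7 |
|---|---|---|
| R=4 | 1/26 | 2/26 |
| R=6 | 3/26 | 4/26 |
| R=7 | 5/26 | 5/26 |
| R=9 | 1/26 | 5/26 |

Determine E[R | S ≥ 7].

7

P(S ≥ 7) = 8/13.
Σ R·P over the event = 4·(2/26) + 6·(4/26) + 7·(5/26) + 9·(5/26) = 56/13.
E[R | S ≥ 7] = (56/13) / (8/13) = 7.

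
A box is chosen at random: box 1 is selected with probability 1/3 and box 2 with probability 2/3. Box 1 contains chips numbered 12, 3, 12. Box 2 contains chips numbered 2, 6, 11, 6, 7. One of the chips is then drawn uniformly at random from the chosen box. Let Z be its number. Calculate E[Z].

E[Z | box 1] = (12+3+12)/3 = 9.
E[Z | box 2] = (2+6+11+6+7)/5 = 32/5.
By the law of total expectation,
E[Z] = (1/3)·(9) + (2/3)·(32/5) = 109/15.

109/15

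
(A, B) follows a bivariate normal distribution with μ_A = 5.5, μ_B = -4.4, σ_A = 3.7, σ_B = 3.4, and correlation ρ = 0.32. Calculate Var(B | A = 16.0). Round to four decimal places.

10.3763

The conditional variance in a bivariate normal is σ_B²(1 − ρ²), independent of x.
Var(B | A=16.0) = (3.4)²·(1 − (0.32)²) = 11.56·0.8976 = 10.3763.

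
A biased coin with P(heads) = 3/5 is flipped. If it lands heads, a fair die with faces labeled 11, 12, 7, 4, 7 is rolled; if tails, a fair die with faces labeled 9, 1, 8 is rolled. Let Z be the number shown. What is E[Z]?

E[Z | heads] = (11+12+7+4+7)/5 = 41/5.
E[Z | tails] = (9+1+8)/3 = 6.
E[Z] = (3/5)·(41/5) + (2/5)·(6) = 183/25.

183/25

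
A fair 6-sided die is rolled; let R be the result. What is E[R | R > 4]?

Given R > 4, R is equally likely to be any of {5, 6}.
E[R | R > 4] = (5 + 6) / 2 = 11/2.

11/2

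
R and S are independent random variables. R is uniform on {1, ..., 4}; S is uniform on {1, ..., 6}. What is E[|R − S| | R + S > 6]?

11/5

P(R + S > 6) = 5/12.
Summing |R−S|·P(x,y) over outcomes with R + S > 6 gives 11/12.
E[|R − S| | R + S > 6] = (11/12) / (5/12) = 11/5.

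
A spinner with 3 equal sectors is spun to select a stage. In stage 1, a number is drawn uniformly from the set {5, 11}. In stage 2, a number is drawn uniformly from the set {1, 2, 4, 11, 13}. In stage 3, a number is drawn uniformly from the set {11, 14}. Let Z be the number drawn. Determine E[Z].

89/10

E[Z | stage 1] = (5+11)/2 = 8.
E[Z | stage 2] = (1+2+4+11+13)/5 = 31/5.
E[Z | stage 3] = (11+14)/2 = 25/2.
By the law of total expectation,
E[Z] = (1/3)·(8) + (1/3)·(31/5) + (1/3)·(25/2) = 89/10.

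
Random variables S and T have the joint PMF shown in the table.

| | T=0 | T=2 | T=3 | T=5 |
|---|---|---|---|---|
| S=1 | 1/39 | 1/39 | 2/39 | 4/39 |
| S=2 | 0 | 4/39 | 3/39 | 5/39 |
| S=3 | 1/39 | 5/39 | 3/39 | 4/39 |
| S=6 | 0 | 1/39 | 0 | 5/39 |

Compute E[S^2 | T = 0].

P(T = 0) = 2/39.
Summing S^2·P(S=x,T=y) over the conditioning event gives 10/39.
E[S^2 | T = 0] = (10/39) / (2/39) = 5.

5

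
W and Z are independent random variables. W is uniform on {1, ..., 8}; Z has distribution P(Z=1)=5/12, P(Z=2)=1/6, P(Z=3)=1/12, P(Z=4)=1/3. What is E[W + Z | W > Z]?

P(W > Z) = 17/24.
Summing (W+Z)·P(x,y) over outcomes with W > Z gives 171/32.
E[W + Z | W > Z] = (171/32) / (17/24) = 513/68.

513/68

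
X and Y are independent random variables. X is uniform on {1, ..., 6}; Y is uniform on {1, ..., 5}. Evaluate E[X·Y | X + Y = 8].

29/2

P(X + Y = 8) = 2/15.
Summing XY·P(x,y) over outcomes with X + Y = 8 gives 29/15.
E[X·Y | X + Y = 8] = (29/15) / (2/15) = 29/2.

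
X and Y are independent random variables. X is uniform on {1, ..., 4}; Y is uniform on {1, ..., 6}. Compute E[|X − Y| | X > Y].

P(X > Y) = 1/4.
Summing |X−Y|·P(x,y) over outcomes with X > Y gives 5/12.
E[|X − Y| | X > Y] = (5/12) / (1/4) = 5/3.

5/3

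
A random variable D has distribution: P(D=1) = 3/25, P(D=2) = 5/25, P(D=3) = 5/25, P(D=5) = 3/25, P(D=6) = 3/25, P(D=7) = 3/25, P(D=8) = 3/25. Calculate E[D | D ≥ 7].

P(D ≥ 7) = 6/25.
Σ over the event: 7·3/25 + 8·3/25 = 9/5.
E[D | D ≥ 7] = (9/5) / (6/25) = 15/2.

15/2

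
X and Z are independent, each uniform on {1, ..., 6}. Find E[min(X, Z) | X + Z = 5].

3/2

Outcomes with X + Z = 5: (1,4), (2,3), (3,2), (4,1), each with probability 1/36.
E[min(X, Z) | X + Z = 5] = (1 + 2 + 2 + 1) / 4 = 3/2.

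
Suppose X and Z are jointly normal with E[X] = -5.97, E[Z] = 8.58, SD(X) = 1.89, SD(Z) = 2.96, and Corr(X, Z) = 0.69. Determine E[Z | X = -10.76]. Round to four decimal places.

3.4038

E[Z | X=x] = μ_Z + ρ(σ_Z/σ_X)(x − μ_X) for jointly normal variables.
E[Z | X=-10.76] = 8.58 + (0.69)·(2.96/1.89)·(-10.76 − (-5.97)) = 8.58 + (1.08063)·(-4.79) = 3.4038.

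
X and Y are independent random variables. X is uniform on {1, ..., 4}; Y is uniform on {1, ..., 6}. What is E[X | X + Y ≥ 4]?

P(X + Y ≥ 4) = 7/8.
Summing X·P(x,y) over outcomes with X + Y ≥ 4 gives 7/3.
E[X | X + Y ≥ 4] = (7/3) / (7/8) = 8/3.

8/3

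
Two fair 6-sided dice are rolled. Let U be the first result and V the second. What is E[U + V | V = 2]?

Outcomes with V = 2: (1,2), (2,2), (3,2), (4,2), (5,2), (6,2), each with probability 1/36.
E[U + V | V = 2] = (3 + 4 + 5 + 6 + 7 + 8) / 6 = 11/2.

11/2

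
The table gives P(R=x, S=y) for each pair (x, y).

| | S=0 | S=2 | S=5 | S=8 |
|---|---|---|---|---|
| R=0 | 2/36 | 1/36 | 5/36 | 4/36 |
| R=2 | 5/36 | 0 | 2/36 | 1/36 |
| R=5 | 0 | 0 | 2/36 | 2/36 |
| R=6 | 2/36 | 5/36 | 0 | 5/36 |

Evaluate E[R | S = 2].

5

P(S = 2) = 1/6.
Σ R·P over the event = 0·(1/36) + 6·(5/36) = 5/6.
E[R | S = 2] = (5/6) / (1/6) = 5.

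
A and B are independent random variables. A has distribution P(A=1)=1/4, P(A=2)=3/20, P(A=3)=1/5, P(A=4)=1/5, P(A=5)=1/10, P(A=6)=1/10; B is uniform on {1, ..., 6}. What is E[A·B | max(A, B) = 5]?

P(max(A, B) = 5) = 13/60.
Summing AB·P(x,y) over outcomes with max(A, B) = 5 gives 23/8.
E[A·B | max(A, B) = 5] = (23/8) / (13/60) = 345/26.

345/26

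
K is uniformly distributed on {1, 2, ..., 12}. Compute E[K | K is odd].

Given K is odd, K is equally likely to be any of {1, 3, 5, 7, 9, 11}.
E[K | K is odd] = (1 + 3 + 5 + 7 + 9 + 11) / 6 = 6.

6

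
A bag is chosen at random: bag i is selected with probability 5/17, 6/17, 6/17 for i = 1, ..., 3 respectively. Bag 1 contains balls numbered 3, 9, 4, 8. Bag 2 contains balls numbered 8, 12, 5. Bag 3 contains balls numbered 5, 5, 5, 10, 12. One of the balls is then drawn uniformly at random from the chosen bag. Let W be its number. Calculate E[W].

E[W | bag 1] = (3+9+4+8)/4 = 6.
E[W | bag 2] = (8+12+5)/3 = 25/3.
E[W | bag 3] = (5+5+5+10+12)/5 = 37/5.
By the law of total expectation,
E[W] = (5/17)·(6) + (6/17)·(25/3) + (6/17)·(37/5) = 622/85.

622/85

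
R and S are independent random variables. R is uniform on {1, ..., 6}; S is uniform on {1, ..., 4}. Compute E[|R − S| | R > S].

17/7

P(R > S) = 7/12.
Summing |R−S|·P(x,y) over outcomes with R > S gives 17/12.
E[|R − S| | R > S] = (17/12) / (7/12) = 17/7.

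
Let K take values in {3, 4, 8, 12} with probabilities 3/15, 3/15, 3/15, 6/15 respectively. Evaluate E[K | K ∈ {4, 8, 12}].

P(K ∈ {4, 8, 12}) = 4/5.
Σ over the event: 4·1/5 + 8·1/5 + 12·2/5 = 36/5.
E[K | K ∈ {4, 8, 12}] = (36/5) / (4/5) = 9.

9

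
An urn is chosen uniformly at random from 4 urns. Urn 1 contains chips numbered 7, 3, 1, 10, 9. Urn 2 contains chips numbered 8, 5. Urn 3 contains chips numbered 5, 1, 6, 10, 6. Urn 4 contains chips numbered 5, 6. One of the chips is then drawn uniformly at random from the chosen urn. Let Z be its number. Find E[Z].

59/10

E[Z | urn 1] = (7+3+1+10+9)/5 = 6.
E[Z | urn 2] = (8+5)/2 = 13/2.
E[Z | urn 3] = (5+1+6+10+6)/5 = 28/5.
E[Z | urn 4] = (5+6)/2 = 11/2.
E[Z] = (1/4)·(6) + (1/4)·(13/2) + (1/4)·(28/5) + (1/4)·(11/2) = 59/10.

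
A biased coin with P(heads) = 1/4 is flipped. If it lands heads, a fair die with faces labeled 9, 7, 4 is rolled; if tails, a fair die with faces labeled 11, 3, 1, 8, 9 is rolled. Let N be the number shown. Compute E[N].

E[N | heads] = (9+7+4)/3 = 20/3.
E[N | tails] = (11+3+1+8+9)/5 = 32/5.
E[N] = (1/4)·(20/3) + (3/4)·(32/5) = 97/15.

97/15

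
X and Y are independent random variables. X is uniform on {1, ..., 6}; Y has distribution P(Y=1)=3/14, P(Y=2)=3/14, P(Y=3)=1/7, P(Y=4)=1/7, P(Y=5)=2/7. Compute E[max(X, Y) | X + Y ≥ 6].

P(X + Y ≥ 6) = 19/28.
Summing max(X,Y)·P(x,y) over outcomes with X + Y ≥ 6 gives 71/21.
E[max(X, Y) | X + Y ≥ 6] = (71/21) / (19/28) = 284/57.

284/57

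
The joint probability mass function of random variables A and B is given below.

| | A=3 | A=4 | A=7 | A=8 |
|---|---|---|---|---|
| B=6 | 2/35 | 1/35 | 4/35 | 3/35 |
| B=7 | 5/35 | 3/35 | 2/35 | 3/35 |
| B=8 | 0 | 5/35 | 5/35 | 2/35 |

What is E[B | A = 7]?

78/11

P(A = 7) = 11/35.
Σ B·P over the event = 6·(4/35) + 7·(2/35) + 8·(5/35) = 78/35.
E[B | A = 7] = (78/35) / (11/35) = 78/11.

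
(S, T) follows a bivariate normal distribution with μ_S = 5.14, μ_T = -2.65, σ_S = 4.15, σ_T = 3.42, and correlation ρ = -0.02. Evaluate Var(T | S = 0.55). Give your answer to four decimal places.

11.6917

For a bivariate normal, Var(T | S=x) = σ_T²(1 − ρ²).
Var(T | S=0.55) = (3.42)²·(1 − (-0.02)²) = 11.6964·0.9996 = 11.6917.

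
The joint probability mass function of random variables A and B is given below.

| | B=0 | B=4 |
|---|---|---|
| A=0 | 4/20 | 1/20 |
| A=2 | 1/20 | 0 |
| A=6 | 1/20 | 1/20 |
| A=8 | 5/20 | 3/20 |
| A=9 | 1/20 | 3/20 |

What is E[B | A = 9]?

3

P(A = 9) = 1/5.
Σ B·P over the event = 0·(1/20) + 4·(3/20) = 3/5.
E[B | A = 9] = (3/5) / (1/5) = 3.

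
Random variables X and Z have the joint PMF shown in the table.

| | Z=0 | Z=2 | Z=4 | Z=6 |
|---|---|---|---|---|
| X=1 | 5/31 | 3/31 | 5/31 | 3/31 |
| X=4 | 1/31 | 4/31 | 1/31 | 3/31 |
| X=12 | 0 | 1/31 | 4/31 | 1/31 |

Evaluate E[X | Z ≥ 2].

23/5

P(Z ≥ 2) = 25/31.
Summing X·P(X=x,Z=y) over the conditioning event gives 115/31.
E[X | Z ≥ 2] = (115/31) / (25/31) = 23/5.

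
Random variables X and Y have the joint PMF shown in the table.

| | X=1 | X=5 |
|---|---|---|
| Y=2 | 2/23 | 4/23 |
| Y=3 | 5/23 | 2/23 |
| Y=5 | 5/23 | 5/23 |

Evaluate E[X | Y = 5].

3

P(Y = 5) = 10/23.
Σ X·P over the event = 1·(5/23) + 5·(5/23) = 30/23.
E[X | Y = 5] = (30/23) / (10/23) = 3.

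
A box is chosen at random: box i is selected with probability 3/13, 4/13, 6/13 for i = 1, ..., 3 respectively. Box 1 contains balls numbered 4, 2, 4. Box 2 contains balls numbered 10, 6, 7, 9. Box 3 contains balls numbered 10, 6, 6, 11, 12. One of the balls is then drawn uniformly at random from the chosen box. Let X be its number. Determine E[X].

96/13

E[X | box 1] = (4+2+4)/3 = 10/3.
E[X | box 2] = (10+6+7+9)/4 = 8.
E[X | box 3] = (10+6+6+11+12)/5 = 9.
By the law of total expectation,
E[X] = (3/13)·(10/3) + (4/13)·(8) + (6/13)·(9) = 96/13.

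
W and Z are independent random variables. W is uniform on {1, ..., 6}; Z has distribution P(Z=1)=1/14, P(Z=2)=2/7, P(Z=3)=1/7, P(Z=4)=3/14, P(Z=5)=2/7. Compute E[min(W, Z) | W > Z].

P(W > Z) = 37/84.
Summing min(W,Z)·P(x,y) over outcomes with W > Z gives 33/28.
E[min(W, Z) | W > Z] = (33/28) / (37/84) = 99/37.

99/37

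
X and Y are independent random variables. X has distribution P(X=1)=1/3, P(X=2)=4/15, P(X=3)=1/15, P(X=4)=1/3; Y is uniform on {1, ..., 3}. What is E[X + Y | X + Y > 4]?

121/21

P(X + Y > 4) = 7/15.
Summing (X+Y)·P(x,y) over outcomes with X + Y > 4 gives 121/45.
E[X + Y | X + Y > 4] = (121/45) / (7/15) = 121/21.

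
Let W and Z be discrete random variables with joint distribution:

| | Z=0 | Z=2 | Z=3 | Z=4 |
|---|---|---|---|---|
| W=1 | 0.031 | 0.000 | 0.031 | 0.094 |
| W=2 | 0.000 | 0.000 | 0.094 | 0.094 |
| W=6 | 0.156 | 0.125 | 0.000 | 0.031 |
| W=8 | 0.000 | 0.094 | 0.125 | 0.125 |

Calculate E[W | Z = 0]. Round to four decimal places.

P(Z = 0) = 0.187.
Σ W·P over the event = 1·(0.031) + 6·(0.156) = 0.967.
E[W | Z = 0] = (0.967) / (0.187) = 5.1711.

5.1711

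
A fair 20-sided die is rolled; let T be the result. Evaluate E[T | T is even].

11

Given T is even, T is equally likely to be any of {2, 4, 6, 8, 10, 12, 14, 16, 18, 20}.
E[T | T is even] = (2 + 4 + 6 + 8 + 10 + 12 + 14 + 16 + 18 + 20) / 10 = 11.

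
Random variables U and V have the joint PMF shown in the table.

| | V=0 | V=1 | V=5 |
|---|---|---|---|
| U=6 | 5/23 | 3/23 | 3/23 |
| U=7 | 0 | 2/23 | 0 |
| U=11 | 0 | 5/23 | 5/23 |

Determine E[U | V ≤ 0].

P(V ≤ 0) = 5/23.
Σ U·P over the event = 6·(5/23) = 30/23.
E[U | V ≤ 0] = (30/23) / (5/23) = 6.

6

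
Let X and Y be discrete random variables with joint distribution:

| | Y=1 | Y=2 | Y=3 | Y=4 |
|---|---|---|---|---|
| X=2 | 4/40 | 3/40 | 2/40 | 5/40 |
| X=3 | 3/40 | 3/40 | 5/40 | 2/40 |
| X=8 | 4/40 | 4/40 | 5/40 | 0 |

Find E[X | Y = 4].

16/7

P(Y = 4) = 7/40.
Σ X·P over the event = 2·(5/40) + 3·(2/40) = 2/5.
E[X | Y = 4] = (2/5) / (7/40) = 16/7.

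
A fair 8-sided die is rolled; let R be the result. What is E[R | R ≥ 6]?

Given R ≥ 6, R is equally likely to be any of {6, 7, 8}.
E[R | R ≥ 6] = (6 + 7 + 8) / 3 = 7.

7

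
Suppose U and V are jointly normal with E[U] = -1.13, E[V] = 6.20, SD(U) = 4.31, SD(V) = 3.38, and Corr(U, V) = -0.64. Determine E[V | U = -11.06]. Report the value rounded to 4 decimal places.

11.1839

E[V | U=x] = μ_V + ρ(σ_V/σ_U)(x − μ_U) for jointly normal variables.
E[V | U=-11.06] = 6.20 + (-0.64)·(3.38/4.31)·(-11.06 − (-1.13)) = 6.20 + (-0.5019)·(-9.93) = 11.1839.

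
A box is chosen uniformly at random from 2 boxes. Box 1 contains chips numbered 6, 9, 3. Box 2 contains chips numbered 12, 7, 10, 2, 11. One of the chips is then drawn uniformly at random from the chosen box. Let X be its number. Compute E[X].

36/5

E[X | box 1] = (6+9+3)/3 = 6.
E[X | box 2] = (12+7+10+2+11)/5 = 42/5.
By the law of total expectation,
E[X] = (1/2)·(6) + (1/2)·(42/5) = 36/5.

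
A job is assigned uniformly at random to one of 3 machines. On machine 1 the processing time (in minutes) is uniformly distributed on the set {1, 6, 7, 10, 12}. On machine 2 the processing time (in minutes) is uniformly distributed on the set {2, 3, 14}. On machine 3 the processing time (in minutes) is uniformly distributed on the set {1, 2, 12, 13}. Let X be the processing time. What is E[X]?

308/45

E[X | machine 1] = (1+6+7+10+12)/5 = 36/5.
E[X | machine 2] = (2+3+14)/3 = 19/3.
E[X | machine 3] = (1+2+12+13)/4 = 7.
By the law of total expectation,
E[X] = (1/3)·(36/5) + (1/3)·(19/3) + (1/3)·(7) = 308/45.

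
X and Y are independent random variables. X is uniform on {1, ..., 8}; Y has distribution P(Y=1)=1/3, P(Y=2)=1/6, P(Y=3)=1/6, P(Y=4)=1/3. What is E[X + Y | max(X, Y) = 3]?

P(max(X, Y) = 3) = 1/8.
Summing (X+Y)·P(x,y) over outcomes with max(X, Y) = 3 gives 7/12.
E[X + Y | max(X, Y) = 3] = (7/12) / (1/8) = 14/3.

14/3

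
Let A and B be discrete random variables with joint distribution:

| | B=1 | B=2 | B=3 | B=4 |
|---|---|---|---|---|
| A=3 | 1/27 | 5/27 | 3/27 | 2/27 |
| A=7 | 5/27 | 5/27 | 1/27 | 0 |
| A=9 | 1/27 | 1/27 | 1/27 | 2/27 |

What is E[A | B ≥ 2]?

27/5

P(B ≥ 2) = 20/27.
Σ A·P over the event = 3·(5/27) + 3·(3/27) + 3·(2/27) + 7·(5/27) + 7·(1/27) + 9·(1/27) + 9·(1/27) + 9·(2/27) = 4.
E[A | B ≥ 2] = (4) / (20/27) = 27/5.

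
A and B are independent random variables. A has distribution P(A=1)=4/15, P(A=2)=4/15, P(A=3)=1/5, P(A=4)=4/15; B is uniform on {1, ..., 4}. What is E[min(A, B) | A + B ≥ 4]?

P(A + B ≥ 4) = 4/5.
Summing min(A,B)·P(x,y) over outcomes with A + B ≥ 4 gives 33/20.
E[min(A, B) | A + B ≥ 4] = (33/20) / (4/5) = 33/16.

33/16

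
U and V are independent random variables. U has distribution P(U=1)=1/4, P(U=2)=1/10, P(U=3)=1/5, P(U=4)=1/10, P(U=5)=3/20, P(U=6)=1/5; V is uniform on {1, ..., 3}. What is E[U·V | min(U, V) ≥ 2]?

21/2

P(min(U, V) ≥ 2) = 1/2.
Summing UV·P(x,y) over outcomes with min(U, V) ≥ 2 gives 21/4.
E[U·V | min(U, V) ≥ 2] = (21/4) / (1/2) = 21/2.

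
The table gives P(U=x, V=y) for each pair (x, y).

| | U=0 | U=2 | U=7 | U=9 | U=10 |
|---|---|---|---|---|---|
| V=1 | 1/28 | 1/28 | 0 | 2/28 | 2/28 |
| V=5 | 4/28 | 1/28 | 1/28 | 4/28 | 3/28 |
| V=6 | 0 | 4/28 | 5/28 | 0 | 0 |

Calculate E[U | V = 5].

P(V = 5) = 13/28.
Σ U·P over the event = 0·(4/28) + 2·(1/28) + 7·(1/28) + 9·(4/28) + 10·(3/28) = 75/28.
E[U | V = 5] = (75/28) / (13/28) = 75/13.

75/13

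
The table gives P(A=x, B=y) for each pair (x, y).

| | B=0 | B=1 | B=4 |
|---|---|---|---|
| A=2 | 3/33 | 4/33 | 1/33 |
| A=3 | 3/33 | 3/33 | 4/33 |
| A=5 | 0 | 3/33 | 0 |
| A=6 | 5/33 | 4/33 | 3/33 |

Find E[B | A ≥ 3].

P(A ≥ 3) = 25/33.
Σ B·P over the event = 0·(3/33) + 1·(3/33) + 4·(4/33) + 1·(3/33) + 0·(5/33) + 1·(4/33) + 4·(3/33) = 38/33.
E[B | A ≥ 3] = (38/33) / (25/33) = 38/25.

38/25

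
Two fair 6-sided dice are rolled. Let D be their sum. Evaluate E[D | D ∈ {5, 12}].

P(D ∈ {5, 12}) = 5/36.
Σ over the event: 5·1/9 + 12·1/36 = 8/9.
E[D | D ∈ {5, 12}] = (8/9) / (5/36) = 32/5.

32/5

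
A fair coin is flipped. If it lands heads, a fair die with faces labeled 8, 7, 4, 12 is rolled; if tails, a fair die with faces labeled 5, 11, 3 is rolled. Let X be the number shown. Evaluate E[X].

169/24

E[X | heads] = (8+7+4+12)/4 = 31/4.
E[X | tails] = (5+11+3)/3 = 19/3.
By the law of total expectation,
E[X] = (1/2)·(31/4) + (1/2)·(19/3) = 169/24.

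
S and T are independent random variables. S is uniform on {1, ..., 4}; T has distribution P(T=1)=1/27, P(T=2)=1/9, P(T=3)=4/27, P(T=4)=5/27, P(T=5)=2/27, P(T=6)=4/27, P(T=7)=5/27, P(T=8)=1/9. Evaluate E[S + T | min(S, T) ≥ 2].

209/26

P(min(S, T) ≥ 2) = 13/18.
Summing (S+T)·P(x,y) over outcomes with min(S, T) ≥ 2 gives 209/36.
E[S + T | min(S, T) ≥ 2] = (209/36) / (13/18) = 209/26.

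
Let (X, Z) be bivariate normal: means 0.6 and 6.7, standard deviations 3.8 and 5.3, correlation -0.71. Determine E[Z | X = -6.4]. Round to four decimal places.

For a bivariate normal, E[Z | X=x] = μ_Z + ρ·(σ_Z/σ_X)·(x − μ_X).
E[Z | X=-6.4] = 6.7 + (-0.71)·(5.3/3.8)·(-6.4 − (0.6)) = 6.7 + (-0.99026)·(-7) = 13.6318.

13.6318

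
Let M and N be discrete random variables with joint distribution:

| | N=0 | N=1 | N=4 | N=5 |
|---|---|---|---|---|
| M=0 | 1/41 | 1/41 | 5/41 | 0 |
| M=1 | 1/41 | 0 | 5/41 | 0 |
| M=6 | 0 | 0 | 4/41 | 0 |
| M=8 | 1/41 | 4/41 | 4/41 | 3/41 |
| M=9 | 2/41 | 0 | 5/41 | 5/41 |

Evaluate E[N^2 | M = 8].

143/12

P(M = 8) = 12/41.
Σ N^2·P over the event = 0·(1/41) + 1·(4/41) + 16·(4/41) + 25·(3/41) = 143/41.
E[N^2 | M = 8] = (143/41) / (12/41) = 143/12.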